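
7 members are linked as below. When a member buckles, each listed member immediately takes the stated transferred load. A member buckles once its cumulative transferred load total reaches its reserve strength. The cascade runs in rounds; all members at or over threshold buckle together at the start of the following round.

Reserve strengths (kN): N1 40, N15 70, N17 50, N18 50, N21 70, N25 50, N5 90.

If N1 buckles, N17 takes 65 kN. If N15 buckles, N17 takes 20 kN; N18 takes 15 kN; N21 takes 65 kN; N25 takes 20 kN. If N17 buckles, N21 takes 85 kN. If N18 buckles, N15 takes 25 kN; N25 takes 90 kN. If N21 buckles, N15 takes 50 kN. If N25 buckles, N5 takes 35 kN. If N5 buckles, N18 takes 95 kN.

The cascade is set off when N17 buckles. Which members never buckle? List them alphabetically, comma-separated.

N1, N15, N18, N25, N5

Round 1 — N17 buckles (initial).
  N21: +85 → 85 ≥ 70
Round 2 — N21 buckles.
  N15: +50 → 50 < 70
No further bucklings.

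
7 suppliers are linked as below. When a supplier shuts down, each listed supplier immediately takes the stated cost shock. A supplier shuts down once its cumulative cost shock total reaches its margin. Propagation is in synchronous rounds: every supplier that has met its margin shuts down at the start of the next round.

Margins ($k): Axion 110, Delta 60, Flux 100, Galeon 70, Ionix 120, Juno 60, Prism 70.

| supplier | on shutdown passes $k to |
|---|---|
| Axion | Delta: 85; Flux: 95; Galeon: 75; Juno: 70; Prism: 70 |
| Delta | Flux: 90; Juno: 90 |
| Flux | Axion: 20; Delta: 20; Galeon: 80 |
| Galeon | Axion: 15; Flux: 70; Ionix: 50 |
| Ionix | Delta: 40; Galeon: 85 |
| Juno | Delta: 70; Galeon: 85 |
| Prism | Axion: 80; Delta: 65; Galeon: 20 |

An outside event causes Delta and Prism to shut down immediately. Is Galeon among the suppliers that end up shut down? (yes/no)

yes

Round 1 — Delta, Prism shut down (initial).
  Axion: +80 → 80 < 110
  Flux: +90 → 90 < 100
  Galeon: +20 → 20 < 70
  Juno: +90 → 90 ≥ 60
Round 2 — Juno shuts down.
  Galeon: +85 → 105 ≥ 70
Round 3 — Galeon shuts down.
  Axion: +15 → 95 < 110
  Flux: +70 → 160 ≥ 100
  Ionix: +50 → 50 < 120
Round 4 — Flux shuts down.
  Axion: +20 → 115 ≥ 110
Round 5 — Axion shuts down.
No further shutdowns.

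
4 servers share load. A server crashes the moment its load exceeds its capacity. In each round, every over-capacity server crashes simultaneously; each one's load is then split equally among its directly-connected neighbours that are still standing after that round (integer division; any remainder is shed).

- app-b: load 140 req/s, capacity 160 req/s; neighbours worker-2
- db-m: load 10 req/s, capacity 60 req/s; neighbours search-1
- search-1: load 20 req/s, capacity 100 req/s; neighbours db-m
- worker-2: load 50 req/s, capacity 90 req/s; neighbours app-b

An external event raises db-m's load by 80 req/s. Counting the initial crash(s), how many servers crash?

Round 1 — db-m at 90 > 60. db-m crashes.
  db-m sheds 90 req/s to search-1: 90 each.
    search-1: 20+90 = 110 > 100
Round 2 — search-1 crashes.
  search-1 sheds 110 req/s: no online neighbours, lost.
No further crashes.

2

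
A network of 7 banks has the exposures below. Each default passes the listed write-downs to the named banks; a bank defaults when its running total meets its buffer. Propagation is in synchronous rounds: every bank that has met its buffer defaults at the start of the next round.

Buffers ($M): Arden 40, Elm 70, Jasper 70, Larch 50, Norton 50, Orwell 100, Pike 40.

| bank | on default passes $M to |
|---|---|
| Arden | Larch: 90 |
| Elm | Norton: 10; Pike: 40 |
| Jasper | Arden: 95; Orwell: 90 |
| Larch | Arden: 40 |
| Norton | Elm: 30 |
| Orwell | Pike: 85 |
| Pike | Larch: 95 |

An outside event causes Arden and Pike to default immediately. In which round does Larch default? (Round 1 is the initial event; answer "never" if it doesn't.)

Round 1 — Arden, Pike default (initial).
  Larch: +90+95 → 185 ≥ 50
Round 2 — Larch defaults.
No further defaults.

2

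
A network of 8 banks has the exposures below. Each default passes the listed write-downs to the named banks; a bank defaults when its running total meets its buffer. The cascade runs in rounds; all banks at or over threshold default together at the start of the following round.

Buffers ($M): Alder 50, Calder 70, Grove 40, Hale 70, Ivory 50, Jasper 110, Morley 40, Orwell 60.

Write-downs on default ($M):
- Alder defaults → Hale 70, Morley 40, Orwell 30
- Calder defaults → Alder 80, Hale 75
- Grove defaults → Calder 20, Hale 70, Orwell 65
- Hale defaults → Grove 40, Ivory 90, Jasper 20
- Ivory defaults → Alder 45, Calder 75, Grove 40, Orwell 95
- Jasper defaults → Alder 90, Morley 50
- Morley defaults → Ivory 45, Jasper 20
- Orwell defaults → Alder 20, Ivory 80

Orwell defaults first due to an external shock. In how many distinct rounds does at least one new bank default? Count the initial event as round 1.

4

Round 1 — Orwell defaults (initial).
  Alder: +20 → 20 < 50
  Ivory: +80 → 80 ≥ 50
Round 2 — Ivory defaults.
  Alder: +45 → 65 ≥ 50
  Calder: +75 → 75 ≥ 70
  Grove: +40 → 40 ≥ 40
Round 3 — Alder, Calder, Grove default.
  Hale: +70+75+70 → 215 ≥ 70
  Morley: +40 → 40 ≥ 40
Round 4 — Hale, Morley default.
  Jasper: +20+20 → 40 < 110
No further defaults.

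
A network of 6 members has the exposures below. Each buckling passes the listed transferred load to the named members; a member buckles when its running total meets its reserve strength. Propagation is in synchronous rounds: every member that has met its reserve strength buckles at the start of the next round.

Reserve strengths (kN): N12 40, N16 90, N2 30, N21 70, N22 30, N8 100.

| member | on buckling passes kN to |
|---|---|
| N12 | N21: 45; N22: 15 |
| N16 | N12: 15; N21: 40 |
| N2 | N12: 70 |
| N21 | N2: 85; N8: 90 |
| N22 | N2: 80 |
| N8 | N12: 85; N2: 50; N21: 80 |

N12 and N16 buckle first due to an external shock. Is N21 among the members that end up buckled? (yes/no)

yes

Round 1 — N12, N16 buckle (initial).
  N21: +45+40 → 85 ≥ 70
  N22: +15 → 15 < 30
Round 2 — N21 buckles.
  N2: +85 → 85 ≥ 30
  N8: +90 → 90 < 100
Round 3 — N2 buckles.
No further bucklings.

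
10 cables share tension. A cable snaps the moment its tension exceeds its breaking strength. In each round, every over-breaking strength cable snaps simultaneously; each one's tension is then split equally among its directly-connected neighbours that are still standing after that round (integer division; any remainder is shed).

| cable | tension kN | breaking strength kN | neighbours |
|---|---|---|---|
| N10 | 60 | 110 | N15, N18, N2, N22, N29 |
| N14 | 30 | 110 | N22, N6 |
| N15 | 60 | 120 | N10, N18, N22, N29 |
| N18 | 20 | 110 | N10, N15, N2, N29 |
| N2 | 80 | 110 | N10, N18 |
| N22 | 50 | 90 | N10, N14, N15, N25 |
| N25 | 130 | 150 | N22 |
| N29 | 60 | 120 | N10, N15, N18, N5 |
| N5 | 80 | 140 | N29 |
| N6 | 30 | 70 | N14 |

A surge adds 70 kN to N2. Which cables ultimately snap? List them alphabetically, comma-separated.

N10, N14, N15, N18, N2, N22, N25, N29, N5, N6

Round 1 — N2 at 150 > 110. N2 snaps.
  N2 sheds 150 kN to N10, N18: 75 each.
    N10: 60+75 = 135 > 110
    N18: 20+75 = 95 ≤ 110
Round 2 — N10 snaps.
  N10 sheds 135 kN to N15, N18, N22, N29: 33 each (3 lost).
    N15: 60+33 = 93 ≤ 120
    N18: 95+33 = 128 > 110
    N22: 50+33 = 83 ≤ 90
    N29: 60+33 = 93 ≤ 120
Round 3 — N18 snaps.
  N18 sheds 128 kN to N15, N29: 64 each.
    N15: 93+64 = 157 > 120
    N29: 93+64 = 157 > 120
Round 4 — N15, N29 snap.
  N15 sheds 157 kN to N22: 157 each.
    N22: 83+157 = 240 > 90
  N29 sheds 157 kN to N5: 157 each.
    N5: 80+157 = 237 > 140
Round 5 — N22, N5 snap.
  N22 sheds 240 kN to N14, N25: 120 each.
    N14: 30+120 = 150 > 110
    N25: 130+120 = 250 > 150
  N5 sheds 237 kN: no online neighbours, lost.
Round 6 — N14, N25 snap.
  N14 sheds 150 kN to N6: 150 each.
    N6: 30+150 = 180 > 70
  N25 sheds 250 kN: no online neighbours, lost.
Round 7 — N6 snaps.
  N6 sheds 180 kN: no online neighbours, lost.
No further breaks.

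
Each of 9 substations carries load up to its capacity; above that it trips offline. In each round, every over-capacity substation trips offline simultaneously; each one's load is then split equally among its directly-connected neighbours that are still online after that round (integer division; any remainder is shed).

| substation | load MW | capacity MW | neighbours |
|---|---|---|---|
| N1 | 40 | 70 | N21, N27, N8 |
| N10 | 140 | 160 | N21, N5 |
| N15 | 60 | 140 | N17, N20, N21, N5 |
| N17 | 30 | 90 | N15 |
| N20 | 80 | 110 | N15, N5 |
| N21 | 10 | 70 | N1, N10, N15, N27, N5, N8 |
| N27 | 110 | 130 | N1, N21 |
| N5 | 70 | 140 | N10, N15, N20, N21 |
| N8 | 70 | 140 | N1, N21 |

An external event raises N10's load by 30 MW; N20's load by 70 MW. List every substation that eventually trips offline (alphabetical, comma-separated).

N1, N10, N15, N17, N20, N21, N27, N5, N8

Round 1 — N10 at 170 > 160; N20 at 150 > 110. N10, N20 trip offline.
  N10 sheds 170 MW to N21, N5: 85 each.
    N21: 10+85 = 95 > 70
    N5: 70+85 = 155 > 140
  N20 sheds 150 MW to N15, N5: 75 each.
    N15: 60+75 = 135 ≤ 140
    N5: 155+75 = 230 > 140
Round 2 — N21, N5 trip offline.
  N21 sheds 95 MW to N1, N15, N27, N8: 23 each (3 lost).
    N1: 40+23 = 63 ≤ 70
    N15: 135+23 = 158 > 140
    N27: 110+23 = 133 > 130
    N8: 70+23 = 93 ≤ 140
  N5 sheds 230 MW to N15: 230 each.
    N15: 158+230 = 388 > 140
Round 3 — N15, N27 trip offline.
  N15 sheds 388 MW to N17: 388 each.
    N17: 30+388 = 418 > 90
  N27 sheds 133 MW to N1: 133 each.
    N1: 63+133 = 196 > 70
Round 4 — N1, N17 trip offline.
  N1 sheds 196 MW to N8: 196 each.
    N8: 93+196 = 289 > 140
  N17 sheds 418 MW: no online neighbours, lost.
Round 5 — N8 trips offline.
  N8 sheds 289 MW: no online neighbours, lost.
No further trips.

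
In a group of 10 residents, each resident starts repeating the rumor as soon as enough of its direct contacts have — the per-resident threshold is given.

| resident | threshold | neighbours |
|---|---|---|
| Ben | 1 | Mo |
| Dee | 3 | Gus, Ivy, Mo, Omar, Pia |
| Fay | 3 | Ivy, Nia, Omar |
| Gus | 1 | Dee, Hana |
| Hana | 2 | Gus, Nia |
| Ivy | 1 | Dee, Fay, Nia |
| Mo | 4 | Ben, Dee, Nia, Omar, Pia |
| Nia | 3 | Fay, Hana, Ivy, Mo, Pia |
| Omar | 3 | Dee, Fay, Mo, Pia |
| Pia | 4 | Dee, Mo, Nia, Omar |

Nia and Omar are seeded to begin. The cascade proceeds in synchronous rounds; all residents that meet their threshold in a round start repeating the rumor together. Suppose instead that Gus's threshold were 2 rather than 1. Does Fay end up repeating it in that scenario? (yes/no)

yes

With Gus's threshold at 2:
Round 1 — Nia, Omar start repeating the rumor (initial).
Round 2 — checking thresholds:
  Dee: 1 of 5 neighbours < 3, not yet.
  Fay: 2 of 3 neighbours < 3, not yet.
  Hana: 1 of 2 neighbours < 2, not yet.
  Ivy: 1 of 3 neighbours ≥ 1, starts repeating the rumor.
  Mo: 2 of 5 neighbours < 4, not yet.
  Pia: 2 of 4 neighbours < 4, not yet.
Round 3 — checking thresholds:
  Dee: 2 of 5 neighbours < 3, not yet.
  Fay: 3 of 3 neighbours ≥ 3, starts repeating the rumor.
  Hana: 1 of 2 neighbours < 2, not yet.
  Mo: 2 of 5 neighbours < 4, not yet.
  Pia: 2 of 4 neighbours < 4, not yet.
Round 4 — no new spreads; cascade stops.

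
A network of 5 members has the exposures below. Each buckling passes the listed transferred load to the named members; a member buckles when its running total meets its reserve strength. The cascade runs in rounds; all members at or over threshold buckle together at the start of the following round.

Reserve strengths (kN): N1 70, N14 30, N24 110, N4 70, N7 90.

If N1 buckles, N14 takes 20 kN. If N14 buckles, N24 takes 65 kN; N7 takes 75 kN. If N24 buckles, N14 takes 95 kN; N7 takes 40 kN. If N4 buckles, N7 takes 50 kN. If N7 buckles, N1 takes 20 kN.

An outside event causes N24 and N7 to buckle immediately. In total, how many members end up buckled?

3

Round 1 — N24, N7 buckle (initial).
  N1: +20 → 20 < 70
  N14: +95 → 95 ≥ 30
Round 2 — N14 buckles.
No further bucklings.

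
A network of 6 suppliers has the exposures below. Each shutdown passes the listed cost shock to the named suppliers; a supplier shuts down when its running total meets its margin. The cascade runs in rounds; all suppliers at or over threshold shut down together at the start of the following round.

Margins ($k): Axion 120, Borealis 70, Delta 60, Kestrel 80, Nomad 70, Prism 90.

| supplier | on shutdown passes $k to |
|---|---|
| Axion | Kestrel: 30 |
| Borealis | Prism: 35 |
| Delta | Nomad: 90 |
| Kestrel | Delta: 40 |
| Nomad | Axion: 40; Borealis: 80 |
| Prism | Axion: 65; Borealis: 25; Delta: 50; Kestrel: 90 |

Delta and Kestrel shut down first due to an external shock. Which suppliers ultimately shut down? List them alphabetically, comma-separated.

Round 1 — Delta, Kestrel shut down (initial).
  Nomad: +90 → 90 ≥ 70
Round 2 — Nomad shuts down.
  Axion: +40 → 40 < 120
  Borealis: +80 → 80 ≥ 70
Round 3 — Borealis shuts down.
  Prism: +35 → 35 < 90
No further shutdowns.

Borealis, Delta, Kestrel, Nomad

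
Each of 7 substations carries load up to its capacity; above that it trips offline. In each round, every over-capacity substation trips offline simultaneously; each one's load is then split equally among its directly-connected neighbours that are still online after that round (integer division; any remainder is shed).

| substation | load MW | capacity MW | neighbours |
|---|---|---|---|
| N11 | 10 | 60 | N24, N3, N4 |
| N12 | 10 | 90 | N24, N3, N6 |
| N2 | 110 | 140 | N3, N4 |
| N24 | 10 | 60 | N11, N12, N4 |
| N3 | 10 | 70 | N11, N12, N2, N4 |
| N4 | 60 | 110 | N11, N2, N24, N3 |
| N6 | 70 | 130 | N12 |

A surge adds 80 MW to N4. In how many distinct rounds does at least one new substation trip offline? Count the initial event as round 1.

5

Round 1 — N4 at 140 > 110. N4 trips offline.
  N4 sheds 140 MW to N11, N2, N24, N3: 35 each.
    N11: 10+35 = 45 ≤ 60
    N2: 110+35 = 145 > 140
    N24: 10+35 = 45 ≤ 60
    N3: 10+35 = 45 ≤ 70
Round 2 — N2 trips offline.
  N2 sheds 145 MW to N3: 145 each.
    N3: 45+145 = 190 > 70
Round 3 — N3 trips offline.
  N3 sheds 190 MW to N11, N12: 95 each.
    N11: 45+95 = 140 > 60
    N12: 10+95 = 105 > 90
Round 4 — N11, N12 trip offline.
  N11 sheds 140 MW to N24: 140 each.
    N24: 45+140 = 185 > 60
  N12 sheds 105 MW to N24, N6: 52 each (1 lost).
    N24: 185+52 = 237 > 60
    N6: 70+52 = 122 ≤ 130
Round 5 — N24 trips offline.
  N24 sheds 237 MW: no online neighbours, lost.
No further trips.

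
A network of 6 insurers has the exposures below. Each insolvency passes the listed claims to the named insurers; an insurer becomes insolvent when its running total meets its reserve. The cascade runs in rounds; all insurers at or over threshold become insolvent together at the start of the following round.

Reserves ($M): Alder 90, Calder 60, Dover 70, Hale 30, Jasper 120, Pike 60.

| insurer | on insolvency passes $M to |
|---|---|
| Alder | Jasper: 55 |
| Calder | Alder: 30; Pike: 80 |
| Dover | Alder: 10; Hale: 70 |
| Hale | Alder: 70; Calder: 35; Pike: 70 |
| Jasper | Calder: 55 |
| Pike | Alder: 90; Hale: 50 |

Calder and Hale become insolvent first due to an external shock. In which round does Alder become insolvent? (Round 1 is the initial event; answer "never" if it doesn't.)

Round 1 — Calder, Hale become insolvent (initial).
  Alder: +30+70 → 100 ≥ 90
  Pike: +80+70 → 150 ≥ 60
Round 2 — Alder, Pike become insolvent.
  Jasper: +55 → 55 < 120
No further insolvencies.

2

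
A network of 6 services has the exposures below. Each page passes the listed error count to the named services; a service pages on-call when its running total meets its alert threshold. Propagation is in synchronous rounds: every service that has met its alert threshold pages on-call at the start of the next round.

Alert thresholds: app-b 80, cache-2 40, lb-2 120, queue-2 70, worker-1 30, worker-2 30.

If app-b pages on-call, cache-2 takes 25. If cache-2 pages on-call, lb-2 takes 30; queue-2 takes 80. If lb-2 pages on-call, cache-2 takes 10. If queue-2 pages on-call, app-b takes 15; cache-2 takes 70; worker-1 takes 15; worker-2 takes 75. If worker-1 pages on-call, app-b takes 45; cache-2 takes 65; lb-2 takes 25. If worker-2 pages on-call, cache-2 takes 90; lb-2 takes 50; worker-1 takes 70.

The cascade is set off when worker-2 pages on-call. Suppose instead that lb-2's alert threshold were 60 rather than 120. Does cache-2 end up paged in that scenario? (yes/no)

yes

With lb-2's alert threshold at 60:
Round 1 — worker-2 pages on-call (initial).
  cache-2: +90 → 90 ≥ 40
  lb-2: +50 → 50 < 60
  worker-1: +70 → 70 ≥ 30
Round 2 — cache-2, worker-1 page on-call.
  app-b: +45 → 45 < 80
  lb-2: +30+25 → 105 ≥ 60
  queue-2: +80 → 80 ≥ 70
Round 3 — lb-2, queue-2 page on-call.
  app-b: +15 → 60 < 80
No further pages.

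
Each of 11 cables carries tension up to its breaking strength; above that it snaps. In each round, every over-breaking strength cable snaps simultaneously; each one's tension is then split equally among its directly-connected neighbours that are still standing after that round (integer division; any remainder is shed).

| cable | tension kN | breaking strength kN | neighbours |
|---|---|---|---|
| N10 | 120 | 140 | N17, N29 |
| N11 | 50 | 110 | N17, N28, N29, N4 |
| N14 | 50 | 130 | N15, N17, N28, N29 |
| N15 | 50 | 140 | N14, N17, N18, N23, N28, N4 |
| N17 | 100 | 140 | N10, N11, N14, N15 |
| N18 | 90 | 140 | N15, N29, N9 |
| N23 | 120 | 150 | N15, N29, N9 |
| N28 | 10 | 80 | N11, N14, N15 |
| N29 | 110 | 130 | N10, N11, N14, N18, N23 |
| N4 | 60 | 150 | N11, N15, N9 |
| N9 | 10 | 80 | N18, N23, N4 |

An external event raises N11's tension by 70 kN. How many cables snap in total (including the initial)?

Round 1 — N11 at 120 > 110. N11 snaps.
  N11 sheds 120 kN to N17, N28, N29, N4: 30 each.
    N17: 100+30 = 130 ≤ 140
    N28: 10+30 = 40 ≤ 80
    N29: 110+30 = 140 > 130
    N4: 60+30 = 90 ≤ 150
Round 2 — N29 snaps.
  N29 sheds 140 kN to N10, N14, N18, N23: 35 each.
    N10: 120+35 = 155 > 140
    N14: 50+35 = 85 ≤ 130
    N18: 90+35 = 125 ≤ 140
    N23: 120+35 = 155 > 150
Round 3 — N10, N23 snap.
  N10 sheds 155 kN to N17: 155 each.
    N17: 130+155 = 285 > 140
  N23 sheds 155 kN to N15, N9: 77 each (1 lost).
    N15: 50+77 = 127 ≤ 140
    N9: 10+77 = 87 > 80
Round 4 — N17, N9 snap.
  N17 sheds 285 kN to N14, N15: 142 each (1 lost).
    N14: 85+142 = 227 > 130
    N15: 127+142 = 269 > 140
  N9 sheds 87 kN to N18, N4: 43 each (1 lost).
    N18: 125+43 = 168 > 140
    N4: 90+43 = 133 ≤ 150
Round 5 — N14, N15, N18 snap.
  N14 sheds 227 kN to N28: 227 each.
    N28: 40+227 = 267 > 80
  N15 sheds 269 kN to N28, N4: 134 each (1 lost).
    N28: 267+134 = 401 > 80
    N4: 133+134 = 267 > 150
  N18 sheds 168 kN: no online neighbours, lost.
Round 6 — N28, N4 snap.
  N28 sheds 401 kN: no online neighbours, lost.
  N4 sheds 267 kN: no online neighbours, lost.
No further breaks.

11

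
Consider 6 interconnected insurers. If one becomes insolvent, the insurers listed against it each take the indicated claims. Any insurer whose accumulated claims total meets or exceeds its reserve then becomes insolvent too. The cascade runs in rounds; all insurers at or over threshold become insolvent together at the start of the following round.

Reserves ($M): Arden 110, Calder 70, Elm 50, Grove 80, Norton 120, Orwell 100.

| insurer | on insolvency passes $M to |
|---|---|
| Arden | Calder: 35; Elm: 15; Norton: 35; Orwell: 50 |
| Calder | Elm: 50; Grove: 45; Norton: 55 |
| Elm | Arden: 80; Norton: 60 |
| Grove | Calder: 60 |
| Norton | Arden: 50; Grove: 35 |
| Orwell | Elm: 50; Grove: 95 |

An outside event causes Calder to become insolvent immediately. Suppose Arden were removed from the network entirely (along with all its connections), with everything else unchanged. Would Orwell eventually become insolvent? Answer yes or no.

With Arden removed:
Round 1 — Calder becomes insolvent (initial).
  Elm: +50 → 50 ≥ 50
  Grove: +45 → 45 < 80
  Norton: +55 → 55 < 120
Round 2 — Elm becomes insolvent.
  Norton: +60 → 115 < 120
No further insolvencies.

no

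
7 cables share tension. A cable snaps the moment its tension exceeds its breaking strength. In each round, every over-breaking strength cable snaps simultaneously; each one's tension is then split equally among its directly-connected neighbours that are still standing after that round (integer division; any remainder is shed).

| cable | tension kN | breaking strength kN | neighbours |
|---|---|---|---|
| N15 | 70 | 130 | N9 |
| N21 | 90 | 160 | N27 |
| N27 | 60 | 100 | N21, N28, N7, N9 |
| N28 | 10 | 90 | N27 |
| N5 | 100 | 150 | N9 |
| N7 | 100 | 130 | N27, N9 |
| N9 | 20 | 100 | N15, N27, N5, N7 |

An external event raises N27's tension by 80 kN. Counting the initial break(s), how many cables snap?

5

Round 1 — N27 at 140 > 100. N27 snaps.
  N27 sheds 140 kN to N21, N28, N7, N9: 35 each.
    N21: 90+35 = 125 ≤ 160
    N28: 10+35 = 45 ≤ 90
    N7: 100+35 = 135 > 130
    N9: 20+35 = 55 ≤ 100
Round 2 — N7 snaps.
  N7 sheds 135 kN to N9: 135 each.
    N9: 55+135 = 190 > 100
Round 3 — N9 snaps.
  N9 sheds 190 kN to N15, N5: 95 each.
    N15: 70+95 = 165 > 130
    N5: 100+95 = 195 > 150
Round 4 — N15, N5 snap.
  N15 sheds 165 kN: no online neighbours, lost.
  N5 sheds 195 kN: no online neighbours, lost.
No further breaks.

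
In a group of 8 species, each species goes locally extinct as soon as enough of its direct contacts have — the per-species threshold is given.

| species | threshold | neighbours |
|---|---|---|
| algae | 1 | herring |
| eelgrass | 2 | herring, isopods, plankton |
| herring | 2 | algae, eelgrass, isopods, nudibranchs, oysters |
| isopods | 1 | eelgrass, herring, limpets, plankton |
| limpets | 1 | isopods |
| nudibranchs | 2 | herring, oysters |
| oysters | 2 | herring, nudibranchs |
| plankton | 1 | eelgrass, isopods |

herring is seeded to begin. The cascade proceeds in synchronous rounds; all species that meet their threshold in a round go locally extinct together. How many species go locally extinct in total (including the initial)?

6

Round 1 — herring goes locally extinct (initial).
Round 2 — checking thresholds:
  algae: 1 of 1 neighbours ≥ 1, goes locally extinct.
  eelgrass: 1 of 3 neighbours < 2, holds.
  isopods: 1 of 4 neighbours ≥ 1, goes locally extinct.
  nudibranchs: 1 of 2 neighbours < 2, holds.
  oysters: 1 of 2 neighbours < 2, holds.
Round 3 — checking thresholds:
  eelgrass: 2 of 3 neighbours ≥ 2, goes locally extinct.
  limpets: 1 of 1 neighbours ≥ 1, goes locally extinct.
  nudibranchs: 1 of 2 neighbours < 2, holds.
  oysters: 1 of 2 neighbours < 2, holds.
  plankton: 1 of 2 neighbours ≥ 1, goes locally extinct.
Round 4 — no new extinctions; cascade stops.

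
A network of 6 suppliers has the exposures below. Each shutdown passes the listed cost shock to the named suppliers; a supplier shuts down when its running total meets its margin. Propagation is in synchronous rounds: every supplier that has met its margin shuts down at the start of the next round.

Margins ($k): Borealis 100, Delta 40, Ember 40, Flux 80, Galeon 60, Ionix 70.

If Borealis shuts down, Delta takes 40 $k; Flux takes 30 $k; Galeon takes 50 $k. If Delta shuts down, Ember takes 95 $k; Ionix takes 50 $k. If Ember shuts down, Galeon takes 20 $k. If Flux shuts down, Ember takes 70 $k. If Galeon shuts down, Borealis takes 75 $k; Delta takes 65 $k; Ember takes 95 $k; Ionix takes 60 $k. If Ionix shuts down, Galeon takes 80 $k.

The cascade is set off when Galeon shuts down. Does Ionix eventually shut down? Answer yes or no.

Round 1 — Galeon shuts down (initial).
  Borealis: +75 → 75 < 100
  Delta: +65 → 65 ≥ 40
  Ember: +95 → 95 ≥ 40
  Ionix: +60 → 60 < 70
Round 2 — Delta, Ember shut down.
  Ionix: +50 → 110 ≥ 70
Round 3 — Ionix shuts down.
No further shutdowns.

yes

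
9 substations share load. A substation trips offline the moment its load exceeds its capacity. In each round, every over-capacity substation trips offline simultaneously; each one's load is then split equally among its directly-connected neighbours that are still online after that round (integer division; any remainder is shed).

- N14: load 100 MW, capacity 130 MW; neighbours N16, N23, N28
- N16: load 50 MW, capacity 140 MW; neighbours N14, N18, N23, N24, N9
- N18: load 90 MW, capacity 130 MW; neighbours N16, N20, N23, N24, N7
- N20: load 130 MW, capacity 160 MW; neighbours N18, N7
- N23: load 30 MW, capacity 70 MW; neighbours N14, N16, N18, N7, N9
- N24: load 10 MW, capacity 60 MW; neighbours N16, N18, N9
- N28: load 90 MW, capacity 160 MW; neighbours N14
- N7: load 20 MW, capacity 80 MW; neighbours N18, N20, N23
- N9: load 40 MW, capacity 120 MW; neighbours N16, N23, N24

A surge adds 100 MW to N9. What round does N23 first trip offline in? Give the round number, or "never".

2

Round 1 — N9 at 140 > 120. N9 trips offline.
  N9 sheds 140 MW to N16, N23, N24: 46 each (2 lost).
    N16: 50+46 = 96 ≤ 140
    N23: 30+46 = 76 > 70
    N24: 10+46 = 56 ≤ 60
Round 2 — N23 trips offline.
  N23 sheds 76 MW to N14, N16, N18, N7: 19 each.
    N14: 100+19 = 119 ≤ 130
    N16: 96+19 = 115 ≤ 140
    N18: 90+19 = 109 ≤ 130
    N7: 20+19 = 39 ≤ 80
No further trips.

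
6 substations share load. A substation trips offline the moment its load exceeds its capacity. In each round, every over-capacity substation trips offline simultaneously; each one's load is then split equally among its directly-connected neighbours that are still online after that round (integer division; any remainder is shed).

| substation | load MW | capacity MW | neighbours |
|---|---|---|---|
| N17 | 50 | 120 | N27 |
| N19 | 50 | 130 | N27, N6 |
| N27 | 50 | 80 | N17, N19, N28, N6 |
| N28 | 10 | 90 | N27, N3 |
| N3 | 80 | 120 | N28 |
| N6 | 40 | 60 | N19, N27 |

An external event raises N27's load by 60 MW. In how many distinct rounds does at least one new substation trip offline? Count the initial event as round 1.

3

Round 1 — N27 at 110 > 80. N27 trips offline.
  N27 sheds 110 MW to N17, N19, N28, N6: 27 each (2 lost).
    N17: 50+27 = 77 ≤ 120
    N19: 50+27 = 77 ≤ 130
    N28: 10+27 = 37 ≤ 90
    N6: 40+27 = 67 > 60
Round 2 — N6 trips offline.
  N6 sheds 67 MW to N19: 67 each.
    N19: 77+67 = 144 > 130
Round 3 — N19 trips offline.
  N19 sheds 144 MW: no online neighbours, lost.
No further trips.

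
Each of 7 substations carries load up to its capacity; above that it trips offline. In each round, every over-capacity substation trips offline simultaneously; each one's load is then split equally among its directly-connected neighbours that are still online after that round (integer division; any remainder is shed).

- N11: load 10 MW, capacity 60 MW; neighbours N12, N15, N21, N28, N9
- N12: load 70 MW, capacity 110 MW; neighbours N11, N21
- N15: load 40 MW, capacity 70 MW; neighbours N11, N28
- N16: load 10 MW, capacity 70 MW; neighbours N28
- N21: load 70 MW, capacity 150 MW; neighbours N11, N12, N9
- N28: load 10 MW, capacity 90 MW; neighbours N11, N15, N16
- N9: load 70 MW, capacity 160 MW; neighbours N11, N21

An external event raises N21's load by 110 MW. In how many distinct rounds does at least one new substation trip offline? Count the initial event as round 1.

2

Round 1 — N21 at 180 > 150. N21 trips offline.
  N21 sheds 180 MW to N11, N12, N9: 60 each.
    N11: 10+60 = 70 > 60
    N12: 70+60 = 130 > 110
    N9: 70+60 = 130 ≤ 160
Round 2 — N11, N12 trip offline.
  N11 sheds 70 MW to N15, N28, N9: 23 each (1 lost).
    N15: 40+23 = 63 ≤ 70
    N28: 10+23 = 33 ≤ 90
    N9: 130+23 = 153 ≤ 160
  N12 sheds 130 MW: no online neighbours, lost.
No further trips.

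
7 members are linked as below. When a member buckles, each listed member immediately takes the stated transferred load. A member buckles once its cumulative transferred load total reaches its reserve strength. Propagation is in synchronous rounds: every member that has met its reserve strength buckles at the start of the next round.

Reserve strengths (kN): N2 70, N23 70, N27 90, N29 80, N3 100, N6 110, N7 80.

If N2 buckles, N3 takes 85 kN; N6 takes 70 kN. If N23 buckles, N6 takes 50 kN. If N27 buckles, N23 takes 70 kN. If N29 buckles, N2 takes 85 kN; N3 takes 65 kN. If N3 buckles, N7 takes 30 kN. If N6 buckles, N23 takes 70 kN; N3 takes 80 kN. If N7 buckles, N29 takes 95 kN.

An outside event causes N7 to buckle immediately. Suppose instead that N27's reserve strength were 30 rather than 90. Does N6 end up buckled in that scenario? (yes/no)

With N27's reserve strength at 30:
Round 1 — N7 buckles (initial).
  N29: +95 → 95 ≥ 80
Round 2 — N29 buckles.
  N2: +85 → 85 ≥ 70
  N3: +65 → 65 < 100
Round 3 — N2 buckles.
  N3: +85 → 150 ≥ 100
  N6: +70 → 70 < 110
Round 4 — N3 buckles.
No further bucklings.

no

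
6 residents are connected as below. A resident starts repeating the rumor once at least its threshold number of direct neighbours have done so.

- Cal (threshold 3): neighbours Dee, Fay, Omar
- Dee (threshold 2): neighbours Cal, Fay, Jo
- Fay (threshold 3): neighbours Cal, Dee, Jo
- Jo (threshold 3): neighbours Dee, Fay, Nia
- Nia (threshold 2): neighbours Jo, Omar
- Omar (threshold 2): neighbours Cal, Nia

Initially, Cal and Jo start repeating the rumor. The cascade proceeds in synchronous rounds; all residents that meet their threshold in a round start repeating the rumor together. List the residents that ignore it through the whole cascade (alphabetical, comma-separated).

Round 1 — Cal, Jo start repeating the rumor (initial).
Round 2 — checking thresholds:
  Dee: 2 of 3 neighbours ≥ 2, starts repeating the rumor.
  Fay: 2 of 3 neighbours < 3, holds.
  Nia: 1 of 2 neighbours < 2, holds.
  Omar: 1 of 2 neighbours < 2, holds.
Round 3 — checking thresholds:
  Fay: 3 of 3 neighbours ≥ 3, starts repeating the rumor.
  Nia: 1 of 2 neighbours < 2, holds.
  Omar: 1 of 2 neighbours < 2, holds.
Round 4 — no new spreads; cascade stops.

Nia, Omar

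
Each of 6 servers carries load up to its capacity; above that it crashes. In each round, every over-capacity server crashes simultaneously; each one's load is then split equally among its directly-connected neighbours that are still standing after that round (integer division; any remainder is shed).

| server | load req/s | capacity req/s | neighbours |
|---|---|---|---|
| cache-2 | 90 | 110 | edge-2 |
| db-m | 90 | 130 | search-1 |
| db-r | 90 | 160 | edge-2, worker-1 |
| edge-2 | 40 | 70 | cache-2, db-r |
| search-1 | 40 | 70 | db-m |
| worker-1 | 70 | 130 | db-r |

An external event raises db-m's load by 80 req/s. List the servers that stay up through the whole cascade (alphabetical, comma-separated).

cache-2, db-r, edge-2, worker-1

Round 1 — db-m at 170 > 130. db-m crashes.
  db-m sheds 170 req/s to search-1: 170 each.
    search-1: 40+170 = 210 > 70
Round 2 — search-1 crashes.
  search-1 sheds 210 req/s: no online neighbours, lost.
No further crashes.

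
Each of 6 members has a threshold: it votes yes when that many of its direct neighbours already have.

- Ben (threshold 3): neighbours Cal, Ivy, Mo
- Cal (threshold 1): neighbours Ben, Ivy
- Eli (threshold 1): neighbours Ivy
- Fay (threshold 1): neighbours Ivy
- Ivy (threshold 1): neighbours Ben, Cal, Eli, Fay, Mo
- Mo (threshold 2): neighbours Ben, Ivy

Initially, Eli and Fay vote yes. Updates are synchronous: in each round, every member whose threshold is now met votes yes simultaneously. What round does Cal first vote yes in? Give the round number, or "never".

Round 1 — Eli, Fay vote yes (initial).
Round 2 — checking thresholds:
  Ivy: 2 of 5 neighbours ≥ 1, votes yes.
Round 3 — checking thresholds:
  Ben: 1 of 3 neighbours < 3, below threshold.
  Cal: 1 of 2 neighbours ≥ 1, votes yes.
  Mo: 1 of 2 neighbours < 2, below threshold.
Round 4 — no new yes votes; cascade stops.

3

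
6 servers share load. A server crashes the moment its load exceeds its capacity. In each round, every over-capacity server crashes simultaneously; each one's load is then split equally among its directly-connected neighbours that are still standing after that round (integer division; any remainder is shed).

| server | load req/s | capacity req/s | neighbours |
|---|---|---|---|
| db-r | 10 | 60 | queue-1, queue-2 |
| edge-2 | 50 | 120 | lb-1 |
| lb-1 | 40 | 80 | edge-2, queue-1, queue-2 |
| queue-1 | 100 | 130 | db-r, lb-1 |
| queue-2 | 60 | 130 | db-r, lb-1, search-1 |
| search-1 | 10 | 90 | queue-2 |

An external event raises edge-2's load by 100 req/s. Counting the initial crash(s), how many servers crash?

Round 1 — edge-2 at 150 > 120. edge-2 crashes.
  edge-2 sheds 150 req/s to lb-1: 150 each.
    lb-1: 40+150 = 190 > 80
Round 2 — lb-1 crashes.
  lb-1 sheds 190 req/s to queue-1, queue-2: 95 each.
    queue-1: 100+95 = 195 > 130
    queue-2: 60+95 = 155 > 130
Round 3 — queue-1, queue-2 crash.
  queue-1 sheds 195 req/s to db-r: 195 each.
    db-r: 10+195 = 205 > 60
  queue-2 sheds 155 req/s to db-r, search-1: 77 each (1 lost).
    db-r: 205+77 = 282 > 60
    search-1: 10+77 = 87 ≤ 90
Round 4 — db-r crashes.
  db-r sheds 282 req/s: no online neighbours, lost.
No further crashes.

5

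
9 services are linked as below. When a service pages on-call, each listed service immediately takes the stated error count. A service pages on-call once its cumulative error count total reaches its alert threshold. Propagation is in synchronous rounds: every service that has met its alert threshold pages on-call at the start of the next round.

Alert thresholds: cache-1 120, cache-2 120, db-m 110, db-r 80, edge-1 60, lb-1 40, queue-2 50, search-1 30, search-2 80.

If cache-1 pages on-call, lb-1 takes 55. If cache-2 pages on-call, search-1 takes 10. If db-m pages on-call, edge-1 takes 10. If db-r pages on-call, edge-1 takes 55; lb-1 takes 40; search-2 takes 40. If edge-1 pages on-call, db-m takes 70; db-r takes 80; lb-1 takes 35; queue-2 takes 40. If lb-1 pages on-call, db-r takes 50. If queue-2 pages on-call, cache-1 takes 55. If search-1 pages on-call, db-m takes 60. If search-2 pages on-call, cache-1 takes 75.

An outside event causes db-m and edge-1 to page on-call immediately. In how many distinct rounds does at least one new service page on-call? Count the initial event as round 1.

Round 1 — db-m, edge-1 page on-call (initial).
  db-r: +80 → 80 ≥ 80
  lb-1: +35 → 35 < 40
  queue-2: +40 → 40 < 50
Round 2 — db-r pages on-call.
  lb-1: +40 → 75 ≥ 40
  search-2: +40 → 40 < 80
Round 3 — lb-1 pages on-call.
No further pages.

3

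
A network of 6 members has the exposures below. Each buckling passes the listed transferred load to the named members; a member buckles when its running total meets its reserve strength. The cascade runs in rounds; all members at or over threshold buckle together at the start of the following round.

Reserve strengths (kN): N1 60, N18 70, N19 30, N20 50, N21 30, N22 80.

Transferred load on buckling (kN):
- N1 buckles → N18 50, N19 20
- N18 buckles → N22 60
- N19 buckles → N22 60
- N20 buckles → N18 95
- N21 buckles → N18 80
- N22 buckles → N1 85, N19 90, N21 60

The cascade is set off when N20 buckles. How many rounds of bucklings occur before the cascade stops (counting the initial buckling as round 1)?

Round 1 — N20 buckles (initial).
  N18: +95 → 95 ≥ 70
Round 2 — N18 buckles.
  N22: +60 → 60 < 80
No further bucklings.

2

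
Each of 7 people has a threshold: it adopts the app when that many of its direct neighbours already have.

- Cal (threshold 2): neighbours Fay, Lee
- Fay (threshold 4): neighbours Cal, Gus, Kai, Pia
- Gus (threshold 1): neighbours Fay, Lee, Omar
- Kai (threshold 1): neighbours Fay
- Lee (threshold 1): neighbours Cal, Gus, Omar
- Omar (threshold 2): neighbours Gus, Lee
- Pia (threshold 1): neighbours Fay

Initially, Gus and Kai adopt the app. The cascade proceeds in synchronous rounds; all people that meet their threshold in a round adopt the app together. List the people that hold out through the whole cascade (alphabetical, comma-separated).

Round 1 — Gus, Kai adopt the app (initial).
Round 2 — checking thresholds:
  Fay: 2 of 4 neighbours < 4, holds.
  Lee: 1 of 3 neighbours ≥ 1, adopts the app.
  Omar: 1 of 2 neighbours < 2, holds.
Round 3 — checking thresholds:
  Cal: 1 of 2 neighbours < 2, holds.
  Fay: 2 of 4 neighbours < 4, holds.
  Omar: 2 of 2 neighbours ≥ 2, adopts the app.
Round 4 — no new adoptions; cascade stops.

Cal, Fay, Pia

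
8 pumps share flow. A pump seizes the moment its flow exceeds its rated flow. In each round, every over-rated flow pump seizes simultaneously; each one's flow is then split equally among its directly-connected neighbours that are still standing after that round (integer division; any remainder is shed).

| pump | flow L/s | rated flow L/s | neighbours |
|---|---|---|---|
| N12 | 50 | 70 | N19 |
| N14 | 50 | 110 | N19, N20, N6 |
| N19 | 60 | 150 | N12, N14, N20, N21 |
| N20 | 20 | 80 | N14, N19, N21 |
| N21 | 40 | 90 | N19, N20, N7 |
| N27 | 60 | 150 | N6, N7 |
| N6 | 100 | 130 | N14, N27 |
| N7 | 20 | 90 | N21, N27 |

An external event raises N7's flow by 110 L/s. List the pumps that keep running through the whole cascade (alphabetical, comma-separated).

Round 1 — N7 at 130 > 90. N7 seizes.
  N7 sheds 130 L/s to N21, N27: 65 each.
    N21: 40+65 = 105 > 90
    N27: 60+65 = 125 ≤ 150
Round 2 — N21 seizes.
  N21 sheds 105 L/s to N19, N20: 52 each (1 lost).
    N19: 60+52 = 112 ≤ 150
    N20: 20+52 = 72 ≤ 80
No further seizures.

N12, N14, N19, N20, N27, N6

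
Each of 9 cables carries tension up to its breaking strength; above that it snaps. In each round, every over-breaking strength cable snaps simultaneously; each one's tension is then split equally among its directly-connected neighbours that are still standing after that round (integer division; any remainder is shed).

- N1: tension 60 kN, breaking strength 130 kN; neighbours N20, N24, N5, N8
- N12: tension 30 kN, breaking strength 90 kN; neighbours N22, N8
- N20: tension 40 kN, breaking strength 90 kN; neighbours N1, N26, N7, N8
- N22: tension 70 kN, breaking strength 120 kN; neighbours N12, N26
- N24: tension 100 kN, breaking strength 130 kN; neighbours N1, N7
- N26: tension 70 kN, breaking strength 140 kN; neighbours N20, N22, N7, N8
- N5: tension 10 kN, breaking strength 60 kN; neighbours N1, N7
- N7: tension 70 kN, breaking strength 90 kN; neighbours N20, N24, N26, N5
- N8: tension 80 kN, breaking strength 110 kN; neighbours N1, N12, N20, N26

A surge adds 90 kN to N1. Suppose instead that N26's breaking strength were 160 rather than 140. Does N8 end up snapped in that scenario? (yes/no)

With N26's breaking strength at 160:
Round 1 — N1 at 150 > 130. N1 snaps.
  N1 sheds 150 kN to N20, N24, N5, N8: 37 each (2 lost).
    N20: 40+37 = 77 ≤ 90
    N24: 100+37 = 137 > 130
    N5: 10+37 = 47 ≤ 60
    N8: 80+37 = 117 > 110
Round 2 — N24, N8 snap.
  N24 sheds 137 kN to N7: 137 each.
    N7: 70+137 = 207 > 90
  N8 sheds 117 kN to N12, N20, N26: 39 each.
    N12: 30+39 = 69 ≤ 90
    N20: 77+39 = 116 > 90
    N26: 70+39 = 109 ≤ 160
Round 3 — N20, N7 snap.
  N20 sheds 116 kN to N26: 116 each.
    N26: 109+116 = 225 > 160
  N7 sheds 207 kN to N26, N5: 103 each (1 lost).
    N26: 225+103 = 328 > 160
    N5: 47+103 = 150 > 60
Round 4 — N26, N5 snap.
  N26 sheds 328 kN to N22: 328 each.
    N22: 70+328 = 398 > 120
  N5 sheds 150 kN: no online neighbours, lost.
Round 5 — N22 snaps.
  N22 sheds 398 kN to N12: 398 each.
    N12: 69+398 = 467 > 90
Round 6 — N12 snaps.
  N12 sheds 467 kN: no online neighbours, lost.
No further breaks.

yes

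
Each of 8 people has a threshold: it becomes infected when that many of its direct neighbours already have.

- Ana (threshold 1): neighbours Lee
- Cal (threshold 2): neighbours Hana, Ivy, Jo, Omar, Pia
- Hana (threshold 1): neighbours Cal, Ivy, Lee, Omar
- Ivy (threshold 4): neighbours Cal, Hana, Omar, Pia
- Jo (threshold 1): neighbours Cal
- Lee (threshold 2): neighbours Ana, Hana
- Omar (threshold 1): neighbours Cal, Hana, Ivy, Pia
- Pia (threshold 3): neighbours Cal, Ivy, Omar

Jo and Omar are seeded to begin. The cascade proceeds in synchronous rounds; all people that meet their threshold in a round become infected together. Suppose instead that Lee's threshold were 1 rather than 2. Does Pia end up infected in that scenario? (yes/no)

no

With Lee's threshold at 1:
Round 1 — Jo, Omar become infected (initial).
Round 2 — checking thresholds:
  Cal: 2 of 5 neighbours ≥ 2, becomes infected.
  Hana: 1 of 4 neighbours ≥ 1, becomes infected.
  Ivy: 1 of 4 neighbours < 4, not yet.
  Pia: 1 of 3 neighbours < 3, not yet.
Round 3 — checking thresholds:
  Ivy: 3 of 4 neighbours < 4, not yet.
  Lee: 1 of 2 neighbours ≥ 1, becomes infected.
  Pia: 2 of 3 neighbours < 3, not yet.
Round 4 — checking thresholds:
  Ana: 1 of 1 neighbours ≥ 1, becomes infected.
  Ivy: 3 of 4 neighbours < 4, not yet.
  Pia: 2 of 3 neighbours < 3, not yet.
Round 5 — no new infections; cascade stops.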